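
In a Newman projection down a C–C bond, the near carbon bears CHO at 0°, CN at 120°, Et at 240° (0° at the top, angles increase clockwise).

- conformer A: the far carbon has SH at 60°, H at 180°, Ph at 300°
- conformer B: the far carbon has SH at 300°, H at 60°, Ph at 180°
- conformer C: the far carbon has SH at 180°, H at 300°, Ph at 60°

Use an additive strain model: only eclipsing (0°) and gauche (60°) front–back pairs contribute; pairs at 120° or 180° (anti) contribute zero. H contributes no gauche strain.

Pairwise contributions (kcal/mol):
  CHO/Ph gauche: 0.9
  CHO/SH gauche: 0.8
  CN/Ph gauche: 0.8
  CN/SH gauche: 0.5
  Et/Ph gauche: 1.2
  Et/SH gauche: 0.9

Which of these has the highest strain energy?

B

A (staggered): CHO(0°)/SH(60°) gauche 0.8; CHO(0°)/Ph(300°) gauche 0.9; CN(120°)/SH(60°) gauche 0.5; Et(240°)/Ph(300°) gauche 1.2 → 3.4 kcal/mol.
B (staggered): CHO(0°)/SH(300°) gauche 0.8; CN(120°)/Ph(180°) gauche 0.8; Et(240°)/SH(300°) gauche 0.9; Et(240°)/Ph(180°) gauche 1.2 → 3.7 kcal/mol.
C (staggered): CHO(0°)/Ph(60°) gauche 0.9; CN(120°)/SH(180°) gauche 0.5; CN(120°)/Ph(60°) gauche 0.8; Et(240°)/SH(180°) gauche 0.9 → 3.1 kcal/mol.
B has the highest total (3.7 kcal/mol).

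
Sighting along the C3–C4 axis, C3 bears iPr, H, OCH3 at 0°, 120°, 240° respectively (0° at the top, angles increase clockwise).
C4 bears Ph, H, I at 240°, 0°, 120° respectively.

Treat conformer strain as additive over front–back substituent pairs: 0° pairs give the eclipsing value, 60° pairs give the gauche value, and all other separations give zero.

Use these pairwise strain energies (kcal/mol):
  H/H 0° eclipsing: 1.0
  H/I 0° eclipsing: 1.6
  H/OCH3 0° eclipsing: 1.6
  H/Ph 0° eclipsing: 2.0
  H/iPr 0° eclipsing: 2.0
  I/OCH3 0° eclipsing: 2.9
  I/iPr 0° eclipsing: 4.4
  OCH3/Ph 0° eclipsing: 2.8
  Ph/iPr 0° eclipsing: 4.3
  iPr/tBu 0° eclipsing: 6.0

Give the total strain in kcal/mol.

This conformer (eclipsed): iPr(0°)/H(0°) eclipsed 2.0; H(120°)/I(120°) eclipsed 1.6; OCH3(240°)/Ph(240°) eclipsed 2.8 → 6.4 kcal/mol.

6.4 kcal/mol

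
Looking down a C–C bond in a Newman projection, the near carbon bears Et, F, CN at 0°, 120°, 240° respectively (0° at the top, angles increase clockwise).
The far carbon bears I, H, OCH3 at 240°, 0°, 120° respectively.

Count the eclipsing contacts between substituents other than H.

2

Non-H eclipsing pairs: F(120°)/OCH3(120°); CN(240°)/I(240°) — 2 interactions.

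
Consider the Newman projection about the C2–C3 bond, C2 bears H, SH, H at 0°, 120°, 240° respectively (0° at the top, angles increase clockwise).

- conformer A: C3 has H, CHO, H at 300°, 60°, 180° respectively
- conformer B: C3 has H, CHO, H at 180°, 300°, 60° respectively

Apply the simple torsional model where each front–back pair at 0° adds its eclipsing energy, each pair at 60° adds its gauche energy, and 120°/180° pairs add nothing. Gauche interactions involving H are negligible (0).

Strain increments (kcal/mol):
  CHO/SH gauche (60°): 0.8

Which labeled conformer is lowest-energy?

A (staggered): SH(120°)/CHO(60°) gauche 0.8 → 0.8 kcal/mol.
B (staggered): no non-H gauche contacts → 0.0 kcal/mol.
B has the lowest total (0.0 kcal/mol).

B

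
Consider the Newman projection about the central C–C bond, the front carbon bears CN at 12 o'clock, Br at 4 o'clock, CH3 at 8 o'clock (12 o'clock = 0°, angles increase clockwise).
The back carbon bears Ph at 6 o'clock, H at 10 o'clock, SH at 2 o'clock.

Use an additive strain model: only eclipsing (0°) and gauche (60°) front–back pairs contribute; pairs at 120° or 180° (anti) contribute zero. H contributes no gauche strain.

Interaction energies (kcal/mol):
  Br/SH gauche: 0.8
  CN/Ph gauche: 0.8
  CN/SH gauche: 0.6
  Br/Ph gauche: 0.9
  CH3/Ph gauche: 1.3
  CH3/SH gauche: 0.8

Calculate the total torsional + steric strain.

This conformer is staggered. CN at 0° is gauche with SH at 60° (0.6); Br at 120° is gauche with Ph at 180° (0.9); Br at 120° is gauche with SH at 60° (0.8); CH3 at 240° is gauche with Ph at 180° (1.3). Total 3.6 kcal/mol.

3.6 kcal/mol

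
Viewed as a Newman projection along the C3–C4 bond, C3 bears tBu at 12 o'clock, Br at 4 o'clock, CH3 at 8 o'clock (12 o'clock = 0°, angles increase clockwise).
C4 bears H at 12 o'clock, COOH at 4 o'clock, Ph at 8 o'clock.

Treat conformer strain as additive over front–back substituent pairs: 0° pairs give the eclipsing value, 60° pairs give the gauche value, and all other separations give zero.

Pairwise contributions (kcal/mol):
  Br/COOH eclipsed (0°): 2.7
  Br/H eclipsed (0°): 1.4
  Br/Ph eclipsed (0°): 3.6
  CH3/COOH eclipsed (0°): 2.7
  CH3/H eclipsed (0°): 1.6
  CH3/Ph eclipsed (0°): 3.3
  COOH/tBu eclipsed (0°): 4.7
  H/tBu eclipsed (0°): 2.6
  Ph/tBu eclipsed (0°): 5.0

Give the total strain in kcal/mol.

This conformer (eclipsed): tBu–H eclipsed, Br–COOH eclipsed, CH3–Ph eclipsed; 2.6 + 2.7 + 3.3 = 8.6 kcal/mol.

8.6 kcal/mol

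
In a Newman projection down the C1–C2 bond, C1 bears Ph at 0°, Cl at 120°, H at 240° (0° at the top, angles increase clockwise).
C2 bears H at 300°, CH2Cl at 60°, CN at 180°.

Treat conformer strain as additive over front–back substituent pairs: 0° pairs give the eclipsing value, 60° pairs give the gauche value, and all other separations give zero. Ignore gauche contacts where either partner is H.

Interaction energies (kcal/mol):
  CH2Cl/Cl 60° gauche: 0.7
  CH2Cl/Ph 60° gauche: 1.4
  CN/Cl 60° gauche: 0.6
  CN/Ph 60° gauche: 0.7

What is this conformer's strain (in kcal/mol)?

2.7 kcal/mol

This conformer (staggered): Ph(0°)/CH2Cl(60°) gauche 1.4; Cl(120°)/CH2Cl(60°) gauche 0.7; Cl(120°)/CN(180°) gauche 0.6 → 2.7 kcal/mol.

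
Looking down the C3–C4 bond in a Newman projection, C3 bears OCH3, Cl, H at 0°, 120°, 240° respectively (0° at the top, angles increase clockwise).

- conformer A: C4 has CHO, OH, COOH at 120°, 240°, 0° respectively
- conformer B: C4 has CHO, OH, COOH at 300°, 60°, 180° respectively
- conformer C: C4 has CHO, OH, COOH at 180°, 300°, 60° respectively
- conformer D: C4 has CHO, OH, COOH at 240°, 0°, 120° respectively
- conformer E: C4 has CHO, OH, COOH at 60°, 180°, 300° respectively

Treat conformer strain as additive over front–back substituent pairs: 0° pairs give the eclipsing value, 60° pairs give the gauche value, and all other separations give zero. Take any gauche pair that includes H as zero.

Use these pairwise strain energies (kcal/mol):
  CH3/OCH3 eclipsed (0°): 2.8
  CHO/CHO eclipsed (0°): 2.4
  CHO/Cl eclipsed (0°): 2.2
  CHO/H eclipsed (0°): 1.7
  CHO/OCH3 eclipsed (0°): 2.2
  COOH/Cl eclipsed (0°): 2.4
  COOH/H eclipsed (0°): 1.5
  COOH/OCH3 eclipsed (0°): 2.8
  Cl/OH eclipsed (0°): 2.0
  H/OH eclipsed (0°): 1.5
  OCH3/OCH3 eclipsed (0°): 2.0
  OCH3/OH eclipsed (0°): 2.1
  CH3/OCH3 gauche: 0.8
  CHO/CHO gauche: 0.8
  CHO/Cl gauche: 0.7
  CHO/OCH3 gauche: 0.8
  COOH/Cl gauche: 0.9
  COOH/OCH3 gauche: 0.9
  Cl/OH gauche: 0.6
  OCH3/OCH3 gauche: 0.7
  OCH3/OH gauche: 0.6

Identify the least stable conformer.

A (eclipsed): OCH3(0°)/COOH(0°) eclipsed 2.8; Cl(120°)/CHO(120°) eclipsed 2.2; H(240°)/OH(240°) eclipsed 1.5 → 6.5 kcal/mol.
B (staggered): OCH3(0°)/CHO(300°) gauche 0.8; OCH3(0°)/OH(60°) gauche 0.6; Cl(120°)/OH(60°) gauche 0.6; Cl(120°)/COOH(180°) gauche 0.9 → 2.9 kcal/mol.
C (staggered): OCH3(0°)/OH(300°) gauche 0.6; OCH3(0°)/COOH(60°) gauche 0.9; Cl(120°)/CHO(180°) gauche 0.7; Cl(120°)/COOH(60°) gauche 0.9 → 3.1 kcal/mol.
D (eclipsed): OCH3(0°)/OH(0°) eclipsed 2.1; Cl(120°)/COOH(120°) eclipsed 2.4; H(240°)/CHO(240°) eclipsed 1.7 → 6.2 kcal/mol.
E (staggered): OCH3(0°)/CHO(60°) gauche 0.8; OCH3(0°)/COOH(300°) gauche 0.9; Cl(120°)/CHO(60°) gauche 0.7; Cl(120°)/OH(180°) gauche 0.6 → 3.0 kcal/mol.
A has the highest total (6.5 kcal/mol).

A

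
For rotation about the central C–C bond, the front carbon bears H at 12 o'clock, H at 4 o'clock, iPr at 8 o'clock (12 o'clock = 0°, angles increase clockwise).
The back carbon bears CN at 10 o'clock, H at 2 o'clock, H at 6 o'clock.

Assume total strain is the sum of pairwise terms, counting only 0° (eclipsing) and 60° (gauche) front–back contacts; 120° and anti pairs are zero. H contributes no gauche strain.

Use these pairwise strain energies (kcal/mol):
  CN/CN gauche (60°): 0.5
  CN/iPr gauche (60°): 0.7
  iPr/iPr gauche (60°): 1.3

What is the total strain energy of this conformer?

This conformer (staggered): iPr–CN gauche; 0.7 = 0.7 kcal/mol.

0.7 kcal/mol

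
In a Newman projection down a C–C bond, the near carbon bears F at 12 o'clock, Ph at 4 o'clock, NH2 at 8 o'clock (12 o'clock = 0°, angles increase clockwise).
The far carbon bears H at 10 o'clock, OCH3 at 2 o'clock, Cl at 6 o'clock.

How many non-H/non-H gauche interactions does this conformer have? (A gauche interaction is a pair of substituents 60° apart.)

4

Non-H gauche pairs: F(0°)/OCH3(60°); Ph(120°)/OCH3(60°); Ph(120°)/Cl(180°); NH2(240°)/Cl(180°) — 4 interactions.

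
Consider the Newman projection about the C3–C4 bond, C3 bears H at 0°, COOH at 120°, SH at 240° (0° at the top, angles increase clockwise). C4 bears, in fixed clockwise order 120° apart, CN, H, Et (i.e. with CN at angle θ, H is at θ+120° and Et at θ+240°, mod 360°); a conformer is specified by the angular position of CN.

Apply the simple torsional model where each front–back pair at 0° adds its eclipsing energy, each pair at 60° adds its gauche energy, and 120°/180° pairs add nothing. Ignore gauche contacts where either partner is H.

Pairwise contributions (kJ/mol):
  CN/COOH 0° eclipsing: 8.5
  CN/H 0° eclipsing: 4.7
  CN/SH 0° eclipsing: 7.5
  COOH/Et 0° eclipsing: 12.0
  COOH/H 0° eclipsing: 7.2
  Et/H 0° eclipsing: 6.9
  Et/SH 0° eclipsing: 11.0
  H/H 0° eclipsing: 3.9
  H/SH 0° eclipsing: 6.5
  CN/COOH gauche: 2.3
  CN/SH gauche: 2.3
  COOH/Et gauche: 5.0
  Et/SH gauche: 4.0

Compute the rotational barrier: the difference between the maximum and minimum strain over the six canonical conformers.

CN at 0° is eclipsed. H at 0° is eclipsed with CN at 0° (4.7); COOH at 120° is eclipsed with H at 120° (7.2); SH at 240° is eclipsed with Et at 240° (11.0). Total 22.9 kJ/mol.
CN at 60° is staggered. COOH at 120° is gauche with CN at 60° (2.3); SH at 240° is gauche with Et at 300° (4.0). Total 6.3 kJ/mol.
CN at 120° is eclipsed. H at 0° is eclipsed with Et at 0° (6.9); COOH at 120° is eclipsed with CN at 120° (8.5); SH at 240° is eclipsed with H at 240° (6.5). Total 21.9 kJ/mol.
CN at 180° is staggered. COOH at 120° is gauche with CN at 180° (2.3); COOH at 120° is gauche with Et at 60° (5.0); SH at 240° is gauche with CN at 180° (2.3). Total 9.6 kJ/mol.
CN at 240° is eclipsed. H at 0° is eclipsed with H at 0° (3.9); COOH at 120° is eclipsed with Et at 120° (12.0); SH at 240° is eclipsed with CN at 240° (7.5). Total 23.4 kJ/mol.
CN at 300° is staggered. COOH at 120° is gauche with Et at 180° (5.0); SH at 240° is gauche with CN at 300° (2.3); SH at 240° is gauche with Et at 180° (4.0). Total 11.3 kJ/mol.
Max at 240° (23.4 kJ/mol), min at 60° (6.3 kJ/mol); barrier = 17.1 kJ/mol.

17.1 kJ/mol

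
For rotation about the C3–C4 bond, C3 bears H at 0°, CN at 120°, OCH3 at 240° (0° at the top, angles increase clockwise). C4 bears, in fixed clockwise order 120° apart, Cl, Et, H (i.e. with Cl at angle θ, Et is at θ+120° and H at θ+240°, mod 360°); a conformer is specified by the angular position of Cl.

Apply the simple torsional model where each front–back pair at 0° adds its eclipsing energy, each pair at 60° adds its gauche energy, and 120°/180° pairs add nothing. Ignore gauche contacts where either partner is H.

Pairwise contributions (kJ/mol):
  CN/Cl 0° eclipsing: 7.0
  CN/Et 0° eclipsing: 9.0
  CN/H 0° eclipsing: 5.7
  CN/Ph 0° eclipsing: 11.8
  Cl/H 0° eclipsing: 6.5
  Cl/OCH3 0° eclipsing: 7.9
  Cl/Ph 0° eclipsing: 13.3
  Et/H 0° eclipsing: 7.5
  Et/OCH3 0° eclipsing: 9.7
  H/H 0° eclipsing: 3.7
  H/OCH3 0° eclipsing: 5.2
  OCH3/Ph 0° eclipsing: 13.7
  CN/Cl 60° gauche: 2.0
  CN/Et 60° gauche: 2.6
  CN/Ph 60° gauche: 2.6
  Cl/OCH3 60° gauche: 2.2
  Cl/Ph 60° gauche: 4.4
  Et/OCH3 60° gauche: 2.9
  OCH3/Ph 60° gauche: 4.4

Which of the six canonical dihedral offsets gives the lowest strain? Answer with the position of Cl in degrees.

Cl at 0° (eclipsed): H–Cl eclipsed, CN–Et eclipsed, OCH3–H eclipsed; 6.5 + 9.0 + 5.2 = 20.7 kJ/mol.
Cl at 60° (staggered): CN–Cl gauche, CN–Et gauche, OCH3–Et gauche; 2.0 + 2.6 + 2.9 = 7.5 kJ/mol.
Cl at 120° (eclipsed): H–H eclipsed, CN–Cl eclipsed, OCH3–Et eclipsed; 3.7 + 7.0 + 9.7 = 20.4 kJ/mol.
Cl at 180° (staggered): CN–Cl gauche, OCH3–Cl gauche, OCH3–Et gauche; 2.0 + 2.2 + 2.9 = 7.1 kJ/mol.
Cl at 240° (eclipsed): H–Et eclipsed, CN–H eclipsed, OCH3–Cl eclipsed; 7.5 + 5.7 + 7.9 = 21.1 kJ/mol.
Cl at 300° (staggered): CN–Et gauche, OCH3–Cl gauche; 2.6 + 2.2 = 4.8 kJ/mol.
The minimum (4.8 kJ/mol) occurs with Cl at 300°.

300°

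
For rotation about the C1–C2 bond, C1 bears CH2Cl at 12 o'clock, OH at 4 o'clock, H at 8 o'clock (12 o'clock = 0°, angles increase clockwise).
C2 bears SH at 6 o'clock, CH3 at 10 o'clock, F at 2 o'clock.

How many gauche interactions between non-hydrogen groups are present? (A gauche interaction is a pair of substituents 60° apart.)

4

Non-H gauche pairs: CH2Cl(0°)/CH3(300°); CH2Cl(0°)/F(60°); OH(120°)/SH(180°); OH(120°)/F(60°) — 4 interactions.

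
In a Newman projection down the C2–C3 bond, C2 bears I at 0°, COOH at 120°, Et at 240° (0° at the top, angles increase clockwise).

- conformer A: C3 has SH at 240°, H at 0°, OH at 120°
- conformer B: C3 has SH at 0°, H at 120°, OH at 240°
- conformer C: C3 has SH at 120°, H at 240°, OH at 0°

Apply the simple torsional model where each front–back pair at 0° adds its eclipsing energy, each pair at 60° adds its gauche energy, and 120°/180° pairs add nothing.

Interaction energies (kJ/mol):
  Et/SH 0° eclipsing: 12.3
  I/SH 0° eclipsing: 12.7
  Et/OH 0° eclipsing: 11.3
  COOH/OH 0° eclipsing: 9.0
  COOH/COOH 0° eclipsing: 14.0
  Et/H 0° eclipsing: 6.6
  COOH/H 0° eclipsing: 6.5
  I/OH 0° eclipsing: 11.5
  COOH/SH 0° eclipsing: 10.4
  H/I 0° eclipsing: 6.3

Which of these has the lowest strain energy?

A (eclipsed): I(0°)/H(0°) eclipsed 6.3; COOH(120°)/OH(120°) eclipsed 9.0; Et(240°)/SH(240°) eclipsed 12.3 → 27.6 kJ/mol.
B (eclipsed): I(0°)/SH(0°) eclipsed 12.7; COOH(120°)/H(120°) eclipsed 6.5; Et(240°)/OH(240°) eclipsed 11.3 → 30.5 kJ/mol.
C (eclipsed): I(0°)/OH(0°) eclipsed 11.5; COOH(120°)/SH(120°) eclipsed 10.4; Et(240°)/H(240°) eclipsed 6.6 → 28.5 kJ/mol.
A has the lowest total (27.6 kJ/mol).

A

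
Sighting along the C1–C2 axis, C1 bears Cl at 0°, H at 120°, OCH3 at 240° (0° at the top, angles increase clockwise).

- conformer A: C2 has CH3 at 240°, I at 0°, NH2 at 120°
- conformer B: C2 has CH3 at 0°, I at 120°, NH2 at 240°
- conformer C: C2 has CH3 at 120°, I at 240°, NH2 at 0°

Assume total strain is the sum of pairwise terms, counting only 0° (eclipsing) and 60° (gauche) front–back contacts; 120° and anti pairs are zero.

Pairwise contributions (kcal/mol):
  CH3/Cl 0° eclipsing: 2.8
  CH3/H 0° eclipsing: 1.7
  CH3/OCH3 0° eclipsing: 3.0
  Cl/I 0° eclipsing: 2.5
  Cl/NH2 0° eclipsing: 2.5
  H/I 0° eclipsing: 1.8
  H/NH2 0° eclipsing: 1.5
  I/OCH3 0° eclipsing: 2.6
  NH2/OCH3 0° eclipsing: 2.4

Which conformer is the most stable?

A (eclipsed): Cl–I eclipsed, H–NH2 eclipsed, OCH3–CH3 eclipsed; 2.5 + 1.5 + 3.0 = 7.0 kcal/mol.
B (eclipsed): Cl–CH3 eclipsed, H–I eclipsed, OCH3–NH2 eclipsed; 2.8 + 1.8 + 2.4 = 7.0 kcal/mol.
C (eclipsed): Cl–NH2 eclipsed, H–CH3 eclipsed, OCH3–I eclipsed; 2.5 + 1.7 + 2.6 = 6.8 kcal/mol.
C has the lowest total (6.8 kcal/mol).

C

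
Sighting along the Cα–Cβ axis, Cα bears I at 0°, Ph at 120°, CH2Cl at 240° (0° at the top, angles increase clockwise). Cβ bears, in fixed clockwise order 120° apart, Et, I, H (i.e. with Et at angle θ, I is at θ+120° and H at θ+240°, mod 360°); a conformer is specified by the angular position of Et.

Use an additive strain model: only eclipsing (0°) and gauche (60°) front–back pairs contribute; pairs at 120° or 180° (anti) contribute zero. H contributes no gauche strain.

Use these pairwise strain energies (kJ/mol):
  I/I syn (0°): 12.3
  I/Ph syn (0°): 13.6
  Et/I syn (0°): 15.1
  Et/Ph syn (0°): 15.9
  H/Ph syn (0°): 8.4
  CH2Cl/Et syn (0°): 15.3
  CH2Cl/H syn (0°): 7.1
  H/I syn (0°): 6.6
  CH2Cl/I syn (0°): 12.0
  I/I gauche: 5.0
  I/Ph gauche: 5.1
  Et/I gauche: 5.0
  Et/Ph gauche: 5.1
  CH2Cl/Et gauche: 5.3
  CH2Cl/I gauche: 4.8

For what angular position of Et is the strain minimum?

60°

Et at 0° (eclipsed): I(0°)/Et(0°) eclipsed 15.1; Ph(120°)/I(120°) eclipsed 13.6; CH2Cl(240°)/H(240°) eclipsed 7.1 → 35.8 kJ/mol.
Et at 60° (staggered): I(0°)/Et(60°) gauche 5.0; Ph(120°)/Et(60°) gauche 5.1; Ph(120°)/I(180°) gauche 5.1; CH2Cl(240°)/I(180°) gauche 4.8 → 20.0 kJ/mol.
Et at 120° (eclipsed): I(0°)/H(0°) eclipsed 6.6; Ph(120°)/Et(120°) eclipsed 15.9; CH2Cl(240°)/I(240°) eclipsed 12.0 → 34.5 kJ/mol.
Et at 180° (staggered): I(0°)/I(300°) gauche 5.0; Ph(120°)/Et(180°) gauche 5.1; CH2Cl(240°)/Et(180°) gauche 5.3; CH2Cl(240°)/I(300°) gauche 4.8 → 20.2 kJ/mol.
Et at 240° (eclipsed): I(0°)/I(0°) eclipsed 12.3; Ph(120°)/H(120°) eclipsed 8.4; CH2Cl(240°)/Et(240°) eclipsed 15.3 → 36.0 kJ/mol.
Et at 300° (staggered): I(0°)/Et(300°) gauche 5.0; I(0°)/I(60°) gauche 5.0; Ph(120°)/I(60°) gauche 5.1; CH2Cl(240°)/Et(300°) gauche 5.3 → 20.4 kJ/mol.
The minimum (20.0 kJ/mol) occurs with Et at 60°.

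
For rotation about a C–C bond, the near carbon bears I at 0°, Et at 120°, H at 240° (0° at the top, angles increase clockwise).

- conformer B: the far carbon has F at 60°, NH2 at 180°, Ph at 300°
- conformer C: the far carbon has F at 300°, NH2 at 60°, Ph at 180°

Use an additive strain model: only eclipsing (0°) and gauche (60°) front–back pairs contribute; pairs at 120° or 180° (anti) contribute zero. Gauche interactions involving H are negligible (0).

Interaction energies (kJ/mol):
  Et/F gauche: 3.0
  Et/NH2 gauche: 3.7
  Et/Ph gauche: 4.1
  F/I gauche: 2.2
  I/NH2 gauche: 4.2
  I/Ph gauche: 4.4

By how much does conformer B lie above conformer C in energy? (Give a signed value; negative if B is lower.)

B (staggered): I–F gauche, I–Ph gauche, Et–F gauche, Et–NH2 gauche; 2.2 + 4.4 + 3.0 + 3.7 = 13.3 kJ/mol.
C (staggered): I–F gauche, I–NH2 gauche, Et–NH2 gauche, Et–Ph gauche; 2.2 + 4.2 + 3.7 + 4.1 = 14.2 kJ/mol.
E(B) − E(C) = 13.3 − 14.2 = -0.9 kJ/mol.

-0.9 kJ/mol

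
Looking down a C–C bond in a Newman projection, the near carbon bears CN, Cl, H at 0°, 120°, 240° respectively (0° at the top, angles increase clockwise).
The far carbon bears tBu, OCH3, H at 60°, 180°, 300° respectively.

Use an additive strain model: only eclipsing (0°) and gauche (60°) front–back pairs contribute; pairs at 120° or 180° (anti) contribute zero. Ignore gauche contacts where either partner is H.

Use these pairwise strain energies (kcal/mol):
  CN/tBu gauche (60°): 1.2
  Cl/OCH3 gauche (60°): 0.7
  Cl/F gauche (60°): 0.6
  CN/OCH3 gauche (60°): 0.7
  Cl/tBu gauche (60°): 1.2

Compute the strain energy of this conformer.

This conformer is staggered. CN at 0° is gauche with tBu at 60° (1.2); Cl at 120° is gauche with tBu at 60° (1.2); Cl at 120° is gauche with OCH3 at 180° (0.7). Total 3.1 kcal/mol.

3.1 kcal/mol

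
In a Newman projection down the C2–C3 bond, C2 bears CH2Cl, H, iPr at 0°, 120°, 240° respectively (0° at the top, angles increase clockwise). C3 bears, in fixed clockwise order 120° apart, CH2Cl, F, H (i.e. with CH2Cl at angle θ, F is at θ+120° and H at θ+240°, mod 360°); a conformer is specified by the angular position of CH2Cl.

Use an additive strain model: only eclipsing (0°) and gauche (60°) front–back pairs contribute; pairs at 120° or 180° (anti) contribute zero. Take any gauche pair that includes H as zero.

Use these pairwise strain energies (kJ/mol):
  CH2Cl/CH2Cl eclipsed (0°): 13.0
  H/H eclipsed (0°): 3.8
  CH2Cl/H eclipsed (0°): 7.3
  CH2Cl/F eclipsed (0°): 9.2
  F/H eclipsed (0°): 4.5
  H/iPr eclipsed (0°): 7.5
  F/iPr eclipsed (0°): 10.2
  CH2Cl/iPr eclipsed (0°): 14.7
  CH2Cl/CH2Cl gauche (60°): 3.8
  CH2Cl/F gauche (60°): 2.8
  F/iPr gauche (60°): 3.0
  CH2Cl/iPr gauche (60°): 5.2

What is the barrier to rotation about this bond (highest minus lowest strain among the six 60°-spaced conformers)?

CH2Cl at 0° (eclipsed): CH2Cl–CH2Cl eclipsed, H–F eclipsed, iPr–H eclipsed; 13.0 + 4.5 + 7.5 = 25.0 kJ/mol.
CH2Cl at 60° (staggered): CH2Cl–CH2Cl gauche, iPr–F gauche; 3.8 + 3.0 = 6.8 kJ/mol.
CH2Cl at 120° (eclipsed): CH2Cl–H eclipsed, H–CH2Cl eclipsed, iPr–F eclipsed; 7.3 + 7.3 + 10.2 = 24.8 kJ/mol.
CH2Cl at 180° (staggered): CH2Cl–F gauche, iPr–CH2Cl gauche, iPr–F gauche; 2.8 + 5.2 + 3.0 = 11.0 kJ/mol.
CH2Cl at 240° (eclipsed): CH2Cl–F eclipsed, H–H eclipsed, iPr–CH2Cl eclipsed; 9.2 + 3.8 + 14.7 = 27.7 kJ/mol.
CH2Cl at 300° (staggered): CH2Cl–CH2Cl gauche, CH2Cl–F gauche, iPr–CH2Cl gauche; 3.8 + 2.8 + 5.2 = 11.8 kJ/mol.
Max at 240° (27.7 kJ/mol), min at 60° (6.8 kJ/mol); barrier = 20.9 kJ/mol.

20.9 kJ/mol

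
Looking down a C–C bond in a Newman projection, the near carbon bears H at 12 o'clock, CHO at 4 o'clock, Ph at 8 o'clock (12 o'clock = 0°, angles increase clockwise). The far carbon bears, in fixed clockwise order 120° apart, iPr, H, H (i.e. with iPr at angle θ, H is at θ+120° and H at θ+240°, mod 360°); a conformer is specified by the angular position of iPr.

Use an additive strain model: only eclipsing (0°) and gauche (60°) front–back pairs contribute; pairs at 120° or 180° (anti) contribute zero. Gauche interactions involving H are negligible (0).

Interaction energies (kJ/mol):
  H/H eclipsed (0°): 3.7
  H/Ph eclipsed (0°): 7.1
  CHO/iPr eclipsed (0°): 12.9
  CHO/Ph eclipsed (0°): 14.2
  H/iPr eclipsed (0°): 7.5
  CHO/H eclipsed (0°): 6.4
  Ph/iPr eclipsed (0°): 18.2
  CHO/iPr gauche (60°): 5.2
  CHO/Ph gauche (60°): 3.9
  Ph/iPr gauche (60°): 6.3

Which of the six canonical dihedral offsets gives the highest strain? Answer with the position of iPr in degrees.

iPr at 0° (eclipsed): H(0°)/iPr(0°) eclipsed 7.5; CHO(120°)/H(120°) eclipsed 6.4; Ph(240°)/H(240°) eclipsed 7.1 → 21.0 kJ/mol.
iPr at 60° (staggered): CHO(120°)/iPr(60°) gauche 5.2 → 5.2 kJ/mol.
iPr at 120° (eclipsed): H(0°)/H(0°) eclipsed 3.7; CHO(120°)/iPr(120°) eclipsed 12.9; Ph(240°)/H(240°) eclipsed 7.1 → 23.7 kJ/mol.
iPr at 180° (staggered): CHO(120°)/iPr(180°) gauche 5.2; Ph(240°)/iPr(180°) gauche 6.3 → 11.5 kJ/mol.
iPr at 240° (eclipsed): H(0°)/H(0°) eclipsed 3.7; CHO(120°)/H(120°) eclipsed 6.4; Ph(240°)/iPr(240°) eclipsed 18.2 → 28.3 kJ/mol.
iPr at 300° (staggered): Ph(240°)/iPr(300°) gauche 6.3 → 6.3 kJ/mol.
The maximum (28.3 kJ/mol) occurs with iPr at 240°.

240°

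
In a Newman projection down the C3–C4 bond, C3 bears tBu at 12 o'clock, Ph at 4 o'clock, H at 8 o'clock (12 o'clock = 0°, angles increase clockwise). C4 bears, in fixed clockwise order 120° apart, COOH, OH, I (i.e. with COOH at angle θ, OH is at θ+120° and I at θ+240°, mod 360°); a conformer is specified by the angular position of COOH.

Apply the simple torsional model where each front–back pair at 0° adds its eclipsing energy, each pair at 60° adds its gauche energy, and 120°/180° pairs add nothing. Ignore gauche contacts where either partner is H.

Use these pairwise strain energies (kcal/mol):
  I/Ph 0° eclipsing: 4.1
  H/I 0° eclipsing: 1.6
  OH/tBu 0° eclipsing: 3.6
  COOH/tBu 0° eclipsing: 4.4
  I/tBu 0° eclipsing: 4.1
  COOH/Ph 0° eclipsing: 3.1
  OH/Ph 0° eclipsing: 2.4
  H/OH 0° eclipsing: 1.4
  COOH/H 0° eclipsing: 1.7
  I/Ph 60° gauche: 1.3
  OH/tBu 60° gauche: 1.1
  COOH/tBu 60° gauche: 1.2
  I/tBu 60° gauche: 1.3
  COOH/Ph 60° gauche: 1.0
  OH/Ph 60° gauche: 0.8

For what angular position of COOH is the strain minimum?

COOH at 0° is eclipsed. tBu at 0° is eclipsed with COOH at 0° (4.4); Ph at 120° is eclipsed with OH at 120° (2.4); H at 240° is eclipsed with I at 240° (1.6). Total 8.4 kcal/mol.
COOH at 60° is staggered. tBu at 0° is gauche with COOH at 60° (1.2); tBu at 0° is gauche with I at 300° (1.3); Ph at 120° is gauche with COOH at 60° (1.0); Ph at 120° is gauche with OH at 180° (0.8). Total 4.3 kcal/mol.
COOH at 120° is eclipsed. tBu at 0° is eclipsed with I at 0° (4.1); Ph at 120° is eclipsed with COOH at 120° (3.1); H at 240° is eclipsed with OH at 240° (1.4). Total 8.6 kcal/mol.
COOH at 180° is staggered. tBu at 0° is gauche with OH at 300° (1.1); tBu at 0° is gauche with I at 60° (1.3); Ph at 120° is gauche with COOH at 180° (1.0); Ph at 120° is gauche with I at 60° (1.3). Total 4.7 kcal/mol.
COOH at 240° is eclipsed. tBu at 0° is eclipsed with OH at 0° (3.6); Ph at 120° is eclipsed with I at 120° (4.1); H at 240° is eclipsed with COOH at 240° (1.7). Total 9.4 kcal/mol.
COOH at 300° is staggered. tBu at 0° is gauche with COOH at 300° (1.2); tBu at 0° is gauche with OH at 60° (1.1); Ph at 120° is gauche with OH at 60° (0.8); Ph at 120° is gauche with I at 180° (1.3). Total 4.4 kcal/mol.
The minimum (4.3 kcal/mol) occurs with COOH at 60°.

60°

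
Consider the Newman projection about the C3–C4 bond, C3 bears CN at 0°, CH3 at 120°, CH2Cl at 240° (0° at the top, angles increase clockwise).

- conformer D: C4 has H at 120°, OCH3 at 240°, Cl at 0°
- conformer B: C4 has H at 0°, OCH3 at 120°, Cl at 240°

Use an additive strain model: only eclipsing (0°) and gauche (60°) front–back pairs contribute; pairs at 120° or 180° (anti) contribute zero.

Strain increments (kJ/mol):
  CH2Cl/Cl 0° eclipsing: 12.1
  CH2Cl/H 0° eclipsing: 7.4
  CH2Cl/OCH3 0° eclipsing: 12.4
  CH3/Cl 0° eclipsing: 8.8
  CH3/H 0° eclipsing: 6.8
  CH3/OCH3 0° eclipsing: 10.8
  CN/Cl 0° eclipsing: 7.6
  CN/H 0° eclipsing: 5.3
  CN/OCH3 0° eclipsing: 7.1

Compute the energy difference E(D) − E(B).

-1.4 kJ/mol

D (eclipsed): CN(0°)/Cl(0°) eclipsed 7.6; CH3(120°)/H(120°) eclipsed 6.8; CH2Cl(240°)/OCH3(240°) eclipsed 12.4 → 26.8 kJ/mol.
B (eclipsed): CN(0°)/H(0°) eclipsed 5.3; CH3(120°)/OCH3(120°) eclipsed 10.8; CH2Cl(240°)/Cl(240°) eclipsed 12.1 → 28.2 kJ/mol.
E(D) − E(B) = 26.8 − 28.2 = -1.4 kJ/mol.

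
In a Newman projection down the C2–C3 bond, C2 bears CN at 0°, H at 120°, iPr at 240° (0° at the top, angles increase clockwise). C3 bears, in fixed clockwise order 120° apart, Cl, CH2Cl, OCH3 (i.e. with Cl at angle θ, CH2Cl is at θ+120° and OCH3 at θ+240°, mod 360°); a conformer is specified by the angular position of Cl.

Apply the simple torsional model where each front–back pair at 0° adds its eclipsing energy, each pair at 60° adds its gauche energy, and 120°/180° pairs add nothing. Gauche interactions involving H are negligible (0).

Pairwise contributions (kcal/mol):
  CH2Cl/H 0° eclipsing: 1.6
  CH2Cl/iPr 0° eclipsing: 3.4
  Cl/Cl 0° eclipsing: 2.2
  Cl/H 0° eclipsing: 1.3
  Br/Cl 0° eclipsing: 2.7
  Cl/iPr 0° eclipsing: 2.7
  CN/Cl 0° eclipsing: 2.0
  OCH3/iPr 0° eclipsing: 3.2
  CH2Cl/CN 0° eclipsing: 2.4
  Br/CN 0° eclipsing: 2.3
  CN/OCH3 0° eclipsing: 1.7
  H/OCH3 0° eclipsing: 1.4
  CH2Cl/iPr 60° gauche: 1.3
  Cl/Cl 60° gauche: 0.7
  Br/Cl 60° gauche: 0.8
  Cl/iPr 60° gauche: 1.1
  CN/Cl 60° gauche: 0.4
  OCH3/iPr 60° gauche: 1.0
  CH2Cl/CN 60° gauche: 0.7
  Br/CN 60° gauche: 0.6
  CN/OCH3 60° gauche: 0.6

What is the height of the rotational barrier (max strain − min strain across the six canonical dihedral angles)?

3.6 kcal/mol

Cl at 0° (eclipsed): CN(0°)/Cl(0°) eclipsed 2.0; H(120°)/CH2Cl(120°) eclipsed 1.6; iPr(240°)/OCH3(240°) eclipsed 3.2 → 6.8 kcal/mol.
Cl at 60° (staggered): CN(0°)/Cl(60°) gauche 0.4; CN(0°)/OCH3(300°) gauche 0.6; iPr(240°)/CH2Cl(180°) gauche 1.3; iPr(240°)/OCH3(300°) gauche 1.0 → 3.3 kcal/mol.
Cl at 120° (eclipsed): CN(0°)/OCH3(0°) eclipsed 1.7; H(120°)/Cl(120°) eclipsed 1.3; iPr(240°)/CH2Cl(240°) eclipsed 3.4 → 6.4 kcal/mol.
Cl at 180° (staggered): CN(0°)/CH2Cl(300°) gauche 0.7; CN(0°)/OCH3(60°) gauche 0.6; iPr(240°)/Cl(180°) gauche 1.1; iPr(240°)/CH2Cl(300°) gauche 1.3 → 3.7 kcal/mol.
Cl at 240° (eclipsed): CN(0°)/CH2Cl(0°) eclipsed 2.4; H(120°)/OCH3(120°) eclipsed 1.4; iPr(240°)/Cl(240°) eclipsed 2.7 → 6.5 kcal/mol.
Cl at 300° (staggered): CN(0°)/Cl(300°) gauche 0.4; CN(0°)/CH2Cl(60°) gauche 0.7; iPr(240°)/Cl(300°) gauche 1.1; iPr(240°)/OCH3(180°) gauche 1.0 → 3.2 kcal/mol.
Max at 0° (6.8 kcal/mol), min at 300° (3.2 kcal/mol); barrier = 3.6 kcal/mol.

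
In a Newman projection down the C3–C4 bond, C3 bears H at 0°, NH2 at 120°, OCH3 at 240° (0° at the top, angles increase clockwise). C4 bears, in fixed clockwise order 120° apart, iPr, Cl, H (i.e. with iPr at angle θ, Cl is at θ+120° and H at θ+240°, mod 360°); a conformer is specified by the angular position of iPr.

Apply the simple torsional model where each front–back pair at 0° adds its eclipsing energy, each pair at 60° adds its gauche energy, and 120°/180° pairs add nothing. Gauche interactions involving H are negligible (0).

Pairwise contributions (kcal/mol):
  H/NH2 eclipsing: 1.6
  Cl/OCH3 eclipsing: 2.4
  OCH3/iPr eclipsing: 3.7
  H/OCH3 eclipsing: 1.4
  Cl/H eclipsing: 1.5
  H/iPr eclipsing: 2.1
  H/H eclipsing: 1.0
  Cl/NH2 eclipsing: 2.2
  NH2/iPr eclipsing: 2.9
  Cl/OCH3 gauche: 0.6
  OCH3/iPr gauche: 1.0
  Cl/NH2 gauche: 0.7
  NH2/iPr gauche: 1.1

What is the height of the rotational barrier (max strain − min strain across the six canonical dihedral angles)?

5.1 kcal/mol

iPr at 0° (eclipsed): H–iPr eclipsed, NH2–Cl eclipsed, OCH3–H eclipsed; 2.1 + 2.2 + 1.4 = 5.7 kcal/mol.
iPr at 60° (staggered): NH2–iPr gauche, NH2–Cl gauche, OCH3–Cl gauche; 1.1 + 0.7 + 0.6 = 2.4 kcal/mol.
iPr at 120° (eclipsed): H–H eclipsed, NH2–iPr eclipsed, OCH3–Cl eclipsed; 1.0 + 2.9 + 2.4 = 6.3 kcal/mol.
iPr at 180° (staggered): NH2–iPr gauche, OCH3–iPr gauche, OCH3–Cl gauche; 1.1 + 1.0 + 0.6 = 2.7 kcal/mol.
iPr at 240° (eclipsed): H–Cl eclipsed, NH2–H eclipsed, OCH3–iPr eclipsed; 1.5 + 1.6 + 3.7 = 6.8 kcal/mol.
iPr at 300° (staggered): NH2–Cl gauche, OCH3–iPr gauche; 0.7 + 1.0 = 1.7 kcal/mol.
Max at 240° (6.8 kcal/mol), min at 300° (1.7 kcal/mol); barrier = 5.1 kcal/mol.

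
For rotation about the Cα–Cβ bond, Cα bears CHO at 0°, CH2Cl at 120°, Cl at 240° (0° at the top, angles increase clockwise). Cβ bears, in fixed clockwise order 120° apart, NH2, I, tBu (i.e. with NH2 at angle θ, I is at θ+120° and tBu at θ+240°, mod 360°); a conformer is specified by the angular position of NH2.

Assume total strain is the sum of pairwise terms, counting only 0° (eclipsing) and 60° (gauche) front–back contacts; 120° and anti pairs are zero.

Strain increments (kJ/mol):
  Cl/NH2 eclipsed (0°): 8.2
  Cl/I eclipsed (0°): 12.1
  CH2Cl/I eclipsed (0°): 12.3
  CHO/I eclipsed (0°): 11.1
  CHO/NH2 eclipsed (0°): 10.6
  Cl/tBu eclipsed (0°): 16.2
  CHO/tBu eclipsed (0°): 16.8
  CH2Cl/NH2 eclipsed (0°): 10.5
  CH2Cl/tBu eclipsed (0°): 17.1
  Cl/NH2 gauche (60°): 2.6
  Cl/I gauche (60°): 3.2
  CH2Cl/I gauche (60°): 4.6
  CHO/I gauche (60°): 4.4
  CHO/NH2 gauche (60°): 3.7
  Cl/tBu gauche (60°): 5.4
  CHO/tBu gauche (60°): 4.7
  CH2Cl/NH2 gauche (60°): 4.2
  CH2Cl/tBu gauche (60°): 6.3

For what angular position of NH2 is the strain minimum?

NH2 at 0° is eclipsed. CHO at 0° is eclipsed with NH2 at 0° (10.6); CH2Cl at 120° is eclipsed with I at 120° (12.3); Cl at 240° is eclipsed with tBu at 240° (16.2). Total 39.1 kJ/mol.
NH2 at 60° is staggered. CHO at 0° is gauche with NH2 at 60° (3.7); CHO at 0° is gauche with tBu at 300° (4.7); CH2Cl at 120° is gauche with NH2 at 60° (4.2); CH2Cl at 120° is gauche with I at 180° (4.6); Cl at 240° is gauche with I at 180° (3.2); Cl at 240° is gauche with tBu at 300° (5.4). Total 25.8 kJ/mol.
NH2 at 120° is eclipsed. CHO at 0° is eclipsed with tBu at 0° (16.8); CH2Cl at 120° is eclipsed with NH2 at 120° (10.5); Cl at 240° is eclipsed with I at 240° (12.1). Total 39.4 kJ/mol.
NH2 at 180° is staggered. CHO at 0° is gauche with I at 300° (4.4); CHO at 0° is gauche with tBu at 60° (4.7); CH2Cl at 120° is gauche with NH2 at 180° (4.2); CH2Cl at 120° is gauche with tBu at 60° (6.3); Cl at 240° is gauche with NH2 at 180° (2.6); Cl at 240° is gauche with I at 300° (3.2). Total 25.4 kJ/mol.
NH2 at 240° is eclipsed. CHO at 0° is eclipsed with I at 0° (11.1); CH2Cl at 120° is eclipsed with tBu at 120° (17.1); Cl at 240° is eclipsed with NH2 at 240° (8.2). Total 36.4 kJ/mol.
NH2 at 300° is staggered. CHO at 0° is gauche with NH2 at 300° (3.7); CHO at 0° is gauche with I at 60° (4.4); CH2Cl at 120° is gauche with I at 60° (4.6); CH2Cl at 120° is gauche with tBu at 180° (6.3); Cl at 240° is gauche with NH2 at 300° (2.6); Cl at 240° is gauche with tBu at 180° (5.4). Total 27.0 kJ/mol.
The minimum (25.4 kJ/mol) occurs with NH2 at 180°.

180°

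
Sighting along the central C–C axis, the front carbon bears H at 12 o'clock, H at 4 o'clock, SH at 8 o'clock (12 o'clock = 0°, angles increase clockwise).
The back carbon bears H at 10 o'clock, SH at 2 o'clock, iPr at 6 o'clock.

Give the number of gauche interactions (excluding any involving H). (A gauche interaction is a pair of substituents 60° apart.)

Non-H gauche pairs: SH(240°)/iPr(180°) — 1 interaction.

1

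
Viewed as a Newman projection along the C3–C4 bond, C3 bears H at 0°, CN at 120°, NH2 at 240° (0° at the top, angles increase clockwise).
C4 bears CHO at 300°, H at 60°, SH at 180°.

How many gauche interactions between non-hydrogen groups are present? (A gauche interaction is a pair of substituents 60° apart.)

3

Non-H gauche pairs: CN(120°)/SH(180°); NH2(240°)/CHO(300°); NH2(240°)/SH(180°) — 3 interactions.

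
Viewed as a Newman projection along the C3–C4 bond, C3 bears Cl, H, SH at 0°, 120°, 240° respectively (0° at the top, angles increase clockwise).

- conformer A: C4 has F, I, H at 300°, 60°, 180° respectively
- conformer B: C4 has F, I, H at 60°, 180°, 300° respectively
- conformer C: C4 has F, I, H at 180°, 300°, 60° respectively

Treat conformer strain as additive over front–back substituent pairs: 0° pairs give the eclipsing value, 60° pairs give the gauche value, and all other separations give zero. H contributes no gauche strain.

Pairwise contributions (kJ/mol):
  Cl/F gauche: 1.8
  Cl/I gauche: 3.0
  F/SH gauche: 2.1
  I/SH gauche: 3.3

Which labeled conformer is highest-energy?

C

A (staggered): Cl(0°)/F(300°) gauche 1.8; Cl(0°)/I(60°) gauche 3.0; SH(240°)/F(300°) gauche 2.1 → 6.9 kJ/mol.
B (staggered): Cl(0°)/F(60°) gauche 1.8; SH(240°)/I(180°) gauche 3.3 → 5.1 kJ/mol.
C (staggered): Cl(0°)/I(300°) gauche 3.0; SH(240°)/F(180°) gauche 2.1; SH(240°)/I(300°) gauche 3.3 → 8.4 kJ/mol.
C has the highest total (8.4 kJ/mol).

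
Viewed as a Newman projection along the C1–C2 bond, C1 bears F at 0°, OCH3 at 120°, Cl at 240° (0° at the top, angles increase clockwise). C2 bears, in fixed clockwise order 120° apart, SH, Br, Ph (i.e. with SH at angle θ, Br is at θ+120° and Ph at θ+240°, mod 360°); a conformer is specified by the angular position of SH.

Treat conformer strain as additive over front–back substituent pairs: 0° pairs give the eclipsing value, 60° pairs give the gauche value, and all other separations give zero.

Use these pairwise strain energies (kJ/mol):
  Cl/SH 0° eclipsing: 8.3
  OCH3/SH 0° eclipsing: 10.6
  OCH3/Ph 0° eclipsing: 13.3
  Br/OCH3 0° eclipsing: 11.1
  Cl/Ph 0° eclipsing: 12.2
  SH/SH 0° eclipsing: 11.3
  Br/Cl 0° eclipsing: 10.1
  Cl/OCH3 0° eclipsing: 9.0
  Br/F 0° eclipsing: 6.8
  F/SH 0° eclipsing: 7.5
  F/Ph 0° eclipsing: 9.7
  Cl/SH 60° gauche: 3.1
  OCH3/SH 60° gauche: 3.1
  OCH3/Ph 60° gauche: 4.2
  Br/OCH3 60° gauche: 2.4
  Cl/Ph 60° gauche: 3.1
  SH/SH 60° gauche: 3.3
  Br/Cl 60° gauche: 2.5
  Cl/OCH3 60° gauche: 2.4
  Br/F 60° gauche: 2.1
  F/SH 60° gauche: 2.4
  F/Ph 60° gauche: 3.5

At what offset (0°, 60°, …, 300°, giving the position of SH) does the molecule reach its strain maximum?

SH at 0° (eclipsed): F–SH eclipsed, OCH3–Br eclipsed, Cl–Ph eclipsed; 7.5 + 11.1 + 12.2 = 30.8 kJ/mol.
SH at 60° (staggered): F–SH gauche, F–Ph gauche, OCH3–SH gauche, OCH3–Br gauche, Cl–Br gauche, Cl–Ph gauche; 2.4 + 3.5 + 3.1 + 2.4 + 2.5 + 3.1 = 17.0 kJ/mol.
SH at 120° (eclipsed): F–Ph eclipsed, OCH3–SH eclipsed, Cl–Br eclipsed; 9.7 + 10.6 + 10.1 = 30.4 kJ/mol.
SH at 180° (staggered): F–Br gauche, F–Ph gauche, OCH3–SH gauche, OCH3–Ph gauche, Cl–SH gauche, Cl–Br gauche; 2.1 + 3.5 + 3.1 + 4.2 + 3.1 + 2.5 = 18.5 kJ/mol.
SH at 240° (eclipsed): F–Br eclipsed, OCH3–Ph eclipsed, Cl–SH eclipsed; 6.8 + 13.3 + 8.3 = 28.4 kJ/mol.
SH at 300° (staggered): F–SH gauche, F–Br gauche, OCH3–Br gauche, OCH3–Ph gauche, Cl–SH gauche, Cl–Ph gauche; 2.4 + 2.1 + 2.4 + 4.2 + 3.1 + 3.1 = 17.3 kJ/mol.
The maximum (30.8 kJ/mol) occurs with SH at 0°.

0°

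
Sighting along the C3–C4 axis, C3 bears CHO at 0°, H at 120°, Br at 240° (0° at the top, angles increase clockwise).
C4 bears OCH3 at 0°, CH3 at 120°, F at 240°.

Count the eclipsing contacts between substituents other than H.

2

Non-H eclipsing pairs: CHO(0°)/OCH3(0°); Br(240°)/F(240°) — 2 interactions.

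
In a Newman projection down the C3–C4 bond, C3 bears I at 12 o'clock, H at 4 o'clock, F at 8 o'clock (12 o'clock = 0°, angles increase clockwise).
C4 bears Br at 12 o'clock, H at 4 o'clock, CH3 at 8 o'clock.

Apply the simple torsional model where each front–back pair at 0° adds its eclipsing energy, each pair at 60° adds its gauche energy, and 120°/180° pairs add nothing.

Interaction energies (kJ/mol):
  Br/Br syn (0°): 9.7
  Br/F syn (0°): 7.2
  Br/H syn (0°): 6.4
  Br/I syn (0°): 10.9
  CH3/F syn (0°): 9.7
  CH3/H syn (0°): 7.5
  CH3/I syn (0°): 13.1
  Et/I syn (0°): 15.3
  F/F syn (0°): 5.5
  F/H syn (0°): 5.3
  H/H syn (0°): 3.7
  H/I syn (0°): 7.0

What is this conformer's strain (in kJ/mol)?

24.3 kJ/mol

This conformer (eclipsed): I–Br eclipsed, H–H eclipsed, F–CH3 eclipsed; 10.9 + 3.7 + 9.7 = 24.3 kJ/mol.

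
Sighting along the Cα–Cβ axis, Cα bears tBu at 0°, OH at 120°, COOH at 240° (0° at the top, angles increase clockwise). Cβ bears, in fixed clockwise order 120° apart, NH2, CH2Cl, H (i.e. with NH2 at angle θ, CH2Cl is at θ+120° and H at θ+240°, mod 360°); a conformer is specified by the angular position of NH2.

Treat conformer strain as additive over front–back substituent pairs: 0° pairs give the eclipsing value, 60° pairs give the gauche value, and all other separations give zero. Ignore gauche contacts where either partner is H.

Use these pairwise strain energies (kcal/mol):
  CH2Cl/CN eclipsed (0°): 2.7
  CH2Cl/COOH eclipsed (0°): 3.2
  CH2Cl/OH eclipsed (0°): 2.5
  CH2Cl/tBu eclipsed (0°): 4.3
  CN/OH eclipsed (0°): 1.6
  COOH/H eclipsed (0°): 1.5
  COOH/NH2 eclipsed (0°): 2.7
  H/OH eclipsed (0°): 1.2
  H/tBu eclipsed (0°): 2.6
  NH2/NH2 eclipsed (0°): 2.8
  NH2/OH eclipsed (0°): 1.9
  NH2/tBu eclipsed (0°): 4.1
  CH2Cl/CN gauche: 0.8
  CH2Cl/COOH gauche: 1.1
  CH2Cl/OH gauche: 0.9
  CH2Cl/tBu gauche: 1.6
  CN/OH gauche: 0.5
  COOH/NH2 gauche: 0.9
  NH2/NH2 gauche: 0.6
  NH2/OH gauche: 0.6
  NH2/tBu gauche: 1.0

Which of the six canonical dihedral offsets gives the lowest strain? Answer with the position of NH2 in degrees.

60°

NH2 at 0° is eclipsed. tBu at 0° is eclipsed with NH2 at 0° (4.1); OH at 120° is eclipsed with CH2Cl at 120° (2.5); COOH at 240° is eclipsed with H at 240° (1.5). Total 8.1 kcal/mol.
NH2 at 60° is staggered. tBu at 0° is gauche with NH2 at 60° (1.0); OH at 120° is gauche with NH2 at 60° (0.6); OH at 120° is gauche with CH2Cl at 180° (0.9); COOH at 240° is gauche with CH2Cl at 180° (1.1). Total 3.6 kcal/mol.
NH2 at 120° is eclipsed. tBu at 0° is eclipsed with H at 0° (2.6); OH at 120° is eclipsed with NH2 at 120° (1.9); COOH at 240° is eclipsed with CH2Cl at 240° (3.2). Total 7.7 kcal/mol.
NH2 at 180° is staggered. tBu at 0° is gauche with CH2Cl at 300° (1.6); OH at 120° is gauche with NH2 at 180° (0.6); COOH at 240° is gauche with NH2 at 180° (0.9); COOH at 240° is gauche with CH2Cl at 300° (1.1). Total 4.2 kcal/mol.
NH2 at 240° is eclipsed. tBu at 0° is eclipsed with CH2Cl at 0° (4.3); OH at 120° is eclipsed with H at 120° (1.2); COOH at 240° is eclipsed with NH2 at 240° (2.7). Total 8.2 kcal/mol.
NH2 at 300° is staggered. tBu at 0° is gauche with NH2 at 300° (1.0); tBu at 0° is gauche with CH2Cl at 60° (1.6); OH at 120° is gauche with CH2Cl at 60° (0.9); COOH at 240° is gauche with NH2 at 300° (0.9). Total 4.4 kcal/mol.
The minimum (3.6 kcal/mol) occurs with NH2 at 60°.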